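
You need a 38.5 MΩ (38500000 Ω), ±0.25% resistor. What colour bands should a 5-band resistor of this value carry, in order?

38500000 Ω = 385 × 10^5.
3 → orange
8 → grey
5 → green
Multiplier 10^5 → green.
±0.25% tolerance → blue.

orange, grey, green, green, blue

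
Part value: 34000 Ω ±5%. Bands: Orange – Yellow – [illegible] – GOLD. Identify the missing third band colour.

orange

34000 Ω = 34 × 10^3.
The third band is the multiplier, 10^3, which is orange.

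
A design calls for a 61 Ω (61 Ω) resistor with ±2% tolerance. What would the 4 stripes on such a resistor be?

61 Ω = 61 × 10^0.
6 → blue
1 → brown
Multiplier 10^0 → black.
±2% tolerance → red.

blue, brown, black, red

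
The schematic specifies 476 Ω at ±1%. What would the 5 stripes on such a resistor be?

yellow, violet, blue, black, brown

476 Ω = 476 × 10^0.
4 → yellow
7 → violet
6 → blue
Multiplier 10^0 → black.
±1% tolerance → brown.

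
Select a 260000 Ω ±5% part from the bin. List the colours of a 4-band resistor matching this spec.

red, blue, yellow, gold

260000 Ω = 26 × 10^4.
2 → red
6 → blue
Multiplier 10^4 → yellow.
±5% tolerance → gold.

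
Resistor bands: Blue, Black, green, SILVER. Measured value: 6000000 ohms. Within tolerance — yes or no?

Blue → 6 (first significant figure)
Black → 0 (second significant figure)
Green → ×10^5 multiplier
Silver → ±10% tolerance
60 × 100000 = 6000000 Ω
Allowed range: 5400000 Ω to 6600000 Ω.
6000000 ohms lies inside that range.

yes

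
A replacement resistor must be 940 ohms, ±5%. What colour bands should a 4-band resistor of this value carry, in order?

940 Ω = 94 × 10^1.
9 → white
4 → yellow
Multiplier 10^1 → brown.
±5% tolerance → gold.

white, yellow, brown, gold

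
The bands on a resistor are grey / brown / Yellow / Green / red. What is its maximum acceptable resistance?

83028000 Ω

Grey → 8 (first significant figure)
Brown → 1 (second significant figure)
Yellow → 4 (third significant figure)
Green → ×10^5 multiplier
Red → ±2% tolerance
814 × 100000 = 81400000 Ω
Maximum = 81400000 × (1 + 2/100) = 83028000 Ω.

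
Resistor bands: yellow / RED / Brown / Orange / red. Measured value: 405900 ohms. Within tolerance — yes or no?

Yellow → 4 (first significant figure)
Red → 2 (second significant figure)
Brown → 1 (third significant figure)
Orange → ×10^3 multiplier
Red → ±2% tolerance
421 × 1000 = 421000 Ω
Allowed range: 412580 Ω to 429420 Ω.
405900 ohms lies outside that range.

no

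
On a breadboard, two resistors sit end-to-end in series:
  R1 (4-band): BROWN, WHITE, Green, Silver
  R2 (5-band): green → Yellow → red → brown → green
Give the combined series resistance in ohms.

1905420 Ω

R1: brown, white → 19; green ×10^5 → 1900000 Ω.
R2: green, yellow, red → 542; brown ×10 → 5420 Ω.
Series: 1900000 + 5420 = 1905420 Ω.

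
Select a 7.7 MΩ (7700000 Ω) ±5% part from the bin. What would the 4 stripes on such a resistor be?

violet, violet, green, gold

7700000 Ω = 77 × 10^5.
7 → violet
7 → violet
Multiplier 10^5 → green.
±5% tolerance → gold.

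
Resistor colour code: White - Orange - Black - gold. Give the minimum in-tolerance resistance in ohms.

White → 9 (first significant figure)
Orange → 3 (second significant figure)
Black → ×1 multiplier
Gold → ±5% tolerance
93 × 1 = 93 Ω
Minimum = 93 × (1 − 5/100) = 88.35 Ω.

88.35 Ω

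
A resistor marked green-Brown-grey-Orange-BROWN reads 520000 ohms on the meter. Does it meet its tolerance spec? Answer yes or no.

Green → 5 (first significant figure)
Brown → 1 (second significant figure)
Grey → 8 (third significant figure)
Orange → ×10^3 multiplier
Brown → ±1% tolerance
518 × 1000 = 518000 Ω
Allowed range: 512820 Ω to 523180 Ω.
520000 ohms lies inside that range.

yes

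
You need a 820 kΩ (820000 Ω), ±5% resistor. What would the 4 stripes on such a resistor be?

grey, red, yellow, gold

820000 Ω = 82 × 10^4.
8 → grey
2 → red
Multiplier 10^4 → yellow.
±5% tolerance → gold.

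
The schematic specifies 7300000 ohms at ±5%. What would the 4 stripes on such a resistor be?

7300000 Ω = 73 × 10^5.
7 → violet
3 → orange
Multiplier 10^5 → green.
±5% tolerance → gold.

violet, orange, green, gold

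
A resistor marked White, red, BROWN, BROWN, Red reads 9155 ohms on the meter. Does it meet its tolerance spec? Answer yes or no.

yes

White → 9 (first significant figure)
Red → 2 (second significant figure)
Brown → 1 (third significant figure)
Brown → ×10 multiplier
Red → ±2% tolerance
921 × 10 = 9210 Ω
Allowed range: 9025.8 Ω to 9394.2 Ω.
9155 ohms lies inside that range.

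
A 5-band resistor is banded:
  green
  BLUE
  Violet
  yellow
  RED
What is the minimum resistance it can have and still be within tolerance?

Green → 5 (first significant figure)
Blue → 6 (second significant figure)
Violet → 7 (third significant figure)
Yellow → ×10^4 multiplier
Red → ±2% tolerance
567 × 10000 = 5670000 Ω
Minimum = 5670000 × (1 − 2/100) = 5556600 Ω.

5556600 Ω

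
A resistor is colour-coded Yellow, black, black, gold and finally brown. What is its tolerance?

±1%

The last band, brown, is the tolerance band.
Brown corresponds to ±1%.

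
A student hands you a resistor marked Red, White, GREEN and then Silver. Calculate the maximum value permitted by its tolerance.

Red → 2 (first significant figure)
White → 9 (second significant figure)
Green → ×10^5 multiplier
Silver → ±10% tolerance
29 × 100000 = 2900000 Ω
Maximum = 2900000 × (1 + 10/100) = 3190000 Ω.

3190000 Ω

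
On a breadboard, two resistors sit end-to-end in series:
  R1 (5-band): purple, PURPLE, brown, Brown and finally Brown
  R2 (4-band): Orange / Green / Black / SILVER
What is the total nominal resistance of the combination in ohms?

R1: violet, violet, brown → 771; brown ×10 → 7710 Ω.
R2: orange, green → 35; black ×1 → 35 Ω.
Series: 7710 + 35 = 7745 Ω.

7745 Ω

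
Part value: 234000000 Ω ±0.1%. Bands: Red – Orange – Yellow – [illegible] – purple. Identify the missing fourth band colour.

234000000 Ω = 234 × 10^6.
The fourth band is the multiplier, 10^6, which is blue.

blue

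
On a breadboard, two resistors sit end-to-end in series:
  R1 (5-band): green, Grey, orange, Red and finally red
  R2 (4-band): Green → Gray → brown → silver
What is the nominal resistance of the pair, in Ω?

R1: green, grey, orange → 583; red ×10^2 → 58300 Ω.
R2: green, grey → 58; brown ×10 → 580 Ω.
Series: 58300 + 580 = 58880 Ω.

58880 Ω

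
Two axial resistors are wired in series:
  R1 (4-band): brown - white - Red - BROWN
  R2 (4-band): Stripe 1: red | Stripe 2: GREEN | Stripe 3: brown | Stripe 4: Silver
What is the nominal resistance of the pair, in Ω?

2150 Ω

R1: brown, white → 19; red ×10^2 → 1900 Ω.
R2: red, green → 25; brown ×10 → 250 Ω.
Series: 1900 + 250 = 2150 Ω.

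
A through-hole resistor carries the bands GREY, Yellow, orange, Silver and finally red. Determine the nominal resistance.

8.43 Ω

Grey → 8 (first significant figure)
Yellow → 4 (second significant figure)
Orange → 3 (third significant figure)
Silver → ×0.01 multiplier
843 × 0.01 = 8.43 Ω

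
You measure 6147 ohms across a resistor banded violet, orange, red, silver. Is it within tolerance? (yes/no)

no

Violet → 7 (first significant figure)
Orange → 3 (second significant figure)
Red → ×10^2 multiplier
Silver → ±10% tolerance
73 × 100 = 7300 Ω
Allowed range: 6570 Ω to 8030 Ω.
6147 ohms lies outside that range.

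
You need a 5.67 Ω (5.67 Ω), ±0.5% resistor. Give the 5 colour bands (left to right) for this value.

green, blue, violet, silver, green

5.67 Ω = 567 × 10^-2.
5 → green
6 → blue
7 → violet
Multiplier 10^-2 → silver.
±0.5% tolerance → green.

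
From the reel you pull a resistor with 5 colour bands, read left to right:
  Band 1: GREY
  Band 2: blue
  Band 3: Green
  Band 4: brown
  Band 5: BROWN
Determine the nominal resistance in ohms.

8650 Ω

Grey → 8 (first significant figure)
Blue → 6 (second significant figure)
Green → 5 (third significant figure)
Brown → ×10 multiplier
865 × 10 = 8650 Ω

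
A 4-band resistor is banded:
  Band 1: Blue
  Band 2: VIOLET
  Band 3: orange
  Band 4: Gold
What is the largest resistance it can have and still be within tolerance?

Blue → 6 (first significant figure)
Violet → 7 (second significant figure)
Orange → ×10^3 multiplier
Gold → ±5% tolerance
67 × 1000 = 67000 Ω
Largest = 67000 × (1 + 5/100) = 70350 Ω.

70350 Ω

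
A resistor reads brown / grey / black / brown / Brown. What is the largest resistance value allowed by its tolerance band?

Brown → 1 (first significant figure)
Grey → 8 (second significant figure)
Black → 0 (third significant figure)
Brown → ×10 multiplier
Brown → ±1% tolerance
180 × 10 = 1800 Ω
Largest = 1800 × (1 + 1/100) = 1818 Ω.

1818 Ω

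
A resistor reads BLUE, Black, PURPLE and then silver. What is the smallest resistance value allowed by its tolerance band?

540000000 Ω

Blue → 6 (first significant figure)
Black → 0 (second significant figure)
Violet → ×10^7 multiplier
Silver → ±10% tolerance
60 × 10000000 = 600000000 Ω
Smallest = 600000000 × (1 − 10/100) = 540000000 Ω.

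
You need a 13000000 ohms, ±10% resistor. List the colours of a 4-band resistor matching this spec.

brown, orange, blue, silver

13000000 Ω = 13 × 10^6.
1 → brown
3 → orange
Multiplier 10^6 → blue.
±10% tolerance → silver.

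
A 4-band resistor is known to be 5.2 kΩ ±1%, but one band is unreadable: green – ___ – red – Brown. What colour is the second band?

red

5200 Ω = 52 × 10^2.
The second band gives digit 2 of the significand, and 2 is red.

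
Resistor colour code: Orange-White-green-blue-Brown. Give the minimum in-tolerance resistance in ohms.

391050000 Ω

Orange → 3 (first significant figure)
White → 9 (second significant figure)
Green → 5 (third significant figure)
Blue → ×10^6 multiplier
Brown → ±1% tolerance
395 × 1000000 = 395000000 Ω
Minimum = 395000000 × (1 − 1/100) = 391050000 Ω.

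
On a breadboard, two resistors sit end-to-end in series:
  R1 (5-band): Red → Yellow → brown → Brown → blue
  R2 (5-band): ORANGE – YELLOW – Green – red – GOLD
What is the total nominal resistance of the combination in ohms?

36910 Ω

R1: red, yellow, brown → 241; brown ×10 → 2410 Ω.
R2: orange, yellow, green → 345; red ×10^2 → 34500 Ω.
Series: 2410 + 34500 = 36910 Ω.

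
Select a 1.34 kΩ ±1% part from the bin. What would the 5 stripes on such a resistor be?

1340 Ω = 134 × 10^1.
1 → brown
3 → orange
4 → yellow
Multiplier 10^1 → brown.
±1% tolerance → brown.

brown, orange, yellow, brown, brown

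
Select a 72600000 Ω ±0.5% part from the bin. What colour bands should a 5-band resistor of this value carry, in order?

72600000 Ω = 726 × 10^5.
7 → violet
2 → red
6 → blue
Multiplier 10^5 → green.
±0.5% tolerance → green.

violet, red, blue, green, green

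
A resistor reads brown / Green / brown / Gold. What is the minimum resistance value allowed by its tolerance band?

Brown → 1 (first significant figure)
Green → 5 (second significant figure)
Brown → ×10 multiplier
Gold → ±5% tolerance
15 × 10 = 150 Ω
Minimum = 150 × (1 − 5/100) = 142.5 Ω.

142.5 Ω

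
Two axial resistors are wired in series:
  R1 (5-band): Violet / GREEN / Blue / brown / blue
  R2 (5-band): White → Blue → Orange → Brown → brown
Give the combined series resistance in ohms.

R1: violet, green, blue → 756; brown ×10 → 7560 Ω.
R2: white, blue, orange → 963; brown ×10 → 9630 Ω.
Series: 7560 + 9630 = 17190 Ω.

17190 Ω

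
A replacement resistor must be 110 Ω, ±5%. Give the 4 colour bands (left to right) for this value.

110 Ω = 11 × 10^1.
1 → brown
1 → brown
Multiplier 10^1 → brown.
±5% tolerance → gold.

brown, brown, brown, gold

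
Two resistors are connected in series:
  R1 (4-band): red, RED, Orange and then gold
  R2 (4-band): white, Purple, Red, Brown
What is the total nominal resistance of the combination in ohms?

R1: red, red → 22; orange ×10^3 → 22000 Ω.
R2: white, violet → 97; red ×10^2 → 9700 Ω.
Series: 22000 + 9700 = 31700 Ω.

31700 Ω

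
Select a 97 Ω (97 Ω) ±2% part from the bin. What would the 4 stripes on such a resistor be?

white, violet, black, red

97 Ω = 97 × 10^0.
9 → white
7 → violet
Multiplier 10^0 → black.
±2% tolerance → red.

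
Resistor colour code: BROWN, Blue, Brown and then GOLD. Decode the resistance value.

Brown → 1 (first significant figure)
Blue → 6 (second significant figure)
Brown → ×10 multiplier
16 × 10 = 160 Ω

160 Ω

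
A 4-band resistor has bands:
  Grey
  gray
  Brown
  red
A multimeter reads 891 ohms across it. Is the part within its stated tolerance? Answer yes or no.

Grey → 8 (first significant figure)
Grey → 8 (second significant figure)
Brown → ×10 multiplier
Red → ±2% tolerance
88 × 10 = 880 Ω
Allowed range: 862.4 Ω to 897.6 Ω.
891 ohms lies inside that range.

yes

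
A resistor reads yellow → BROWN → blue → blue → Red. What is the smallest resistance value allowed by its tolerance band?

407680000 Ω

Yellow → 4 (first significant figure)
Brown → 1 (second significant figure)
Blue → 6 (third significant figure)
Blue → ×10^6 multiplier
Red → ±2% tolerance
416 × 1000000 = 416000000 Ω
Smallest = 416000000 × (1 − 2/100) = 407680000 Ω.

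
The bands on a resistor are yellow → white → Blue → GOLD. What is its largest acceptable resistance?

Yellow → 4 (first significant figure)
White → 9 (second significant figure)
Blue → ×10^6 multiplier
Gold → ±5% tolerance
49 × 1000000 = 49000000 Ω
Largest = 49000000 × (1 + 5/100) = 51450000 Ω.

51450000 Ω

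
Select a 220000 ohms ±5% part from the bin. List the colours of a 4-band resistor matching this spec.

red, red, yellow, gold

220000 Ω = 22 × 10^4.
2 → red
2 → red
Multiplier 10^4 → yellow.
±5% tolerance → gold.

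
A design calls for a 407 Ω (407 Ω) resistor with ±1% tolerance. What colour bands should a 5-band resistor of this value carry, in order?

yellow, black, violet, black, brown

407 Ω = 407 × 10^0.
4 → yellow
0 → black
7 → violet
Multiplier 10^0 → black.
±1% tolerance → brown.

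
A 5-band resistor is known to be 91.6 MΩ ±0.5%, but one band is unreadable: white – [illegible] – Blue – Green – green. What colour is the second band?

91600000 Ω = 916 × 10^5.
The second band gives digit 1 of the significand, and 1 is brown.

brown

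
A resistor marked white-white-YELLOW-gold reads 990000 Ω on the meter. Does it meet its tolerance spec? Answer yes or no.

yes

White → 9 (first significant figure)
White → 9 (second significant figure)
Yellow → ×10^4 multiplier
Gold → ±5% tolerance
99 × 10000 = 990000 Ω
Allowed range: 940500 Ω to 1039500 Ω.
990000 Ω lies inside that range.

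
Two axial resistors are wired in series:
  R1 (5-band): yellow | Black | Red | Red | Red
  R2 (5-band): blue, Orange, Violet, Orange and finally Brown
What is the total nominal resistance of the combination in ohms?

677200 Ω

R1: yellow, black, red → 402; red ×10^2 → 40200 Ω.
R2: blue, orange, violet → 637; orange ×10^3 → 637000 Ω.
Series: 40200 + 637000 = 677200 Ω.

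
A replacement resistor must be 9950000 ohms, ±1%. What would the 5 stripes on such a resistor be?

9950000 Ω = 995 × 10^4.
9 → white
9 → white
5 → green
Multiplier 10^4 → yellow.
±1% tolerance → brown.

white, white, green, yellow, brown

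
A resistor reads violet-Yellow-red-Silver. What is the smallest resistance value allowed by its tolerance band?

6660 Ω

Violet → 7 (first significant figure)
Yellow → 4 (second significant figure)
Red → ×10^2 multiplier
Silver → ±10% tolerance
74 × 100 = 7400 Ω
Smallest = 7400 × (1 − 10/100) = 6660 Ω.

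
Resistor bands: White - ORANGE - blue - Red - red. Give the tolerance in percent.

The last band, red, is the tolerance band.
Red corresponds to ±2%.

±2%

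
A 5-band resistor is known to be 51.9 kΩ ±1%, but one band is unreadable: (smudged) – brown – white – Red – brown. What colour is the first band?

51900 Ω = 519 × 10^2.
The first band gives digit 5 of the significand, and 5 is green.

green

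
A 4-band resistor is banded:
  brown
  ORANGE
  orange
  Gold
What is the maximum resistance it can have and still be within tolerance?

Brown → 1 (first significant figure)
Orange → 3 (second significant figure)
Orange → ×10^3 multiplier
Gold → ±5% tolerance
13 × 1000 = 13000 Ω
Maximum = 13000 × (1 + 5/100) = 13650 Ω.

13650 Ω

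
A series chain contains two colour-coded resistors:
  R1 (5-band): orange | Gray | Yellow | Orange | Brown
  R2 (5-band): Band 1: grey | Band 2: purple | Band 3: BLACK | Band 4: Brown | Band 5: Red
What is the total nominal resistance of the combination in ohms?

R1: orange, grey, yellow → 384; orange ×10^3 → 384000 Ω.
R2: grey, violet, black → 870; brown ×10 → 8700 Ω.
Series: 384000 + 8700 = 392700 Ω.

392700 Ω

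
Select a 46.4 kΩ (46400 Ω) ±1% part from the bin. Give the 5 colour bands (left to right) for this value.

yellow, blue, yellow, red, brown

46400 Ω = 464 × 10^2.
4 → yellow
6 → blue
4 → yellow
Multiplier 10^2 → red.
±1% tolerance → brown.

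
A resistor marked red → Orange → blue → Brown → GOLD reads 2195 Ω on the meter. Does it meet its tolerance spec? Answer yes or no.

Red → 2 (first significant figure)
Orange → 3 (second significant figure)
Blue → 6 (third significant figure)
Brown → ×10 multiplier
Gold → ±5% tolerance
236 × 10 = 2360 Ω
Allowed range: 2242 Ω to 2478 Ω.
2195 Ω lies outside that range.

no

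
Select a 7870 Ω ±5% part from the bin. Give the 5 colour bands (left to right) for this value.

7870 Ω = 787 × 10^1.
7 → violet
8 → grey
7 → violet
Multiplier 10^1 → brown.
±5% tolerance → gold.

violet, grey, violet, brown, gold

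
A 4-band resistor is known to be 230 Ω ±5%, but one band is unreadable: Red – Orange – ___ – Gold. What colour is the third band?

230 Ω = 23 × 10^1.
The third band is the multiplier, 10^1, which is brown.

brown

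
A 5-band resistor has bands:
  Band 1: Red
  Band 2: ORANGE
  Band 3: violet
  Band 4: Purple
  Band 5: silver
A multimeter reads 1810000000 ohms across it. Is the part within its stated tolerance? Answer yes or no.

Red → 2 (first significant figure)
Orange → 3 (second significant figure)
Violet → 7 (third significant figure)
Violet → ×10^7 multiplier
Silver → ±10% tolerance
237 × 10000000 = 2370000000 Ω
Allowed range: 2133000000 Ω to 2607000000 Ω.
1810000000 ohms lies outside that range.

no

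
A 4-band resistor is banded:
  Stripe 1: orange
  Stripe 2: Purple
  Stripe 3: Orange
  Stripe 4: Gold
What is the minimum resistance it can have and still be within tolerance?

35150 Ω

Orange → 3 (first significant figure)
Violet → 7 (second significant figure)
Orange → ×10^3 multiplier
Gold → ±5% tolerance
37 × 1000 = 37000 Ω
Minimum = 37000 × (1 − 5/100) = 35150 Ω.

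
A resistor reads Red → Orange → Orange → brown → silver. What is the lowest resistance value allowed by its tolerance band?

2097 Ω

Red → 2 (first significant figure)
Orange → 3 (second significant figure)
Orange → 3 (third significant figure)
Brown → ×10 multiplier
Silver → ±10% tolerance
233 × 10 = 2330 Ω
Lowest = 2330 × (1 − 10/100) = 2097 Ω.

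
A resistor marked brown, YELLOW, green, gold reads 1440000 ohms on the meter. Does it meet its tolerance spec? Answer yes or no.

yes

Brown → 1 (first significant figure)
Yellow → 4 (second significant figure)
Green → ×10^5 multiplier
Gold → ±5% tolerance
14 × 100000 = 1400000 Ω
Allowed range: 1330000 Ω to 1470000 Ω.
1440000 ohms lies inside that range.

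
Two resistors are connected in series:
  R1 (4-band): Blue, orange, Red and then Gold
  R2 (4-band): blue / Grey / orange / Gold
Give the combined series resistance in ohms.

74300 Ω

R1: blue, orange → 63; red ×10^2 → 6300 Ω.
R2: blue, grey → 68; orange ×10^3 → 68000 Ω.
Series: 6300 + 68000 = 74300 Ω.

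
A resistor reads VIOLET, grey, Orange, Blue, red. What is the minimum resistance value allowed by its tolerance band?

767340000 Ω

Violet → 7 (first significant figure)
Grey → 8 (second significant figure)
Orange → 3 (third significant figure)
Blue → ×10^6 multiplier
Red → ±2% tolerance
783 × 1000000 = 783000000 Ω
Minimum = 783000000 × (1 − 2/100) = 767340000 Ω.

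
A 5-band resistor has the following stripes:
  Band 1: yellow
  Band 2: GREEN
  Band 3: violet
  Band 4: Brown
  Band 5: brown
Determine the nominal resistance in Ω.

4570 Ω

Yellow → 4 (first significant figure)
Green → 5 (second significant figure)
Violet → 7 (third significant figure)
Brown → ×10 multiplier
457 × 10 = 4570 Ω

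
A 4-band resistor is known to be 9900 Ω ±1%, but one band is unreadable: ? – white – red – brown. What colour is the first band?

9900 Ω = 99 × 10^2.
The first band gives digit 9 of the significand, and 9 is white.

white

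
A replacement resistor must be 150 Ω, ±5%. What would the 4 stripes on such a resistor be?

150 Ω = 15 × 10^1.
1 → brown
5 → green
Multiplier 10^1 → brown.
±5% tolerance → gold.

brown, green, brown, gold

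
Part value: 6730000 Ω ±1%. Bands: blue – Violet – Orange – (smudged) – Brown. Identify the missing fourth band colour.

6730000 Ω = 673 × 10^4.
The fourth band is the multiplier, 10^4, which is yellow.

yellow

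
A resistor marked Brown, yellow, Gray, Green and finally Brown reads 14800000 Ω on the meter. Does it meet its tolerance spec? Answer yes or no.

Brown → 1 (first significant figure)
Yellow → 4 (second significant figure)
Grey → 8 (third significant figure)
Green → ×10^5 multiplier
Brown → ±1% tolerance
148 × 100000 = 14800000 Ω
Allowed range: 14652000 Ω to 14948000 Ω.
14800000 Ω lies inside that range.

yes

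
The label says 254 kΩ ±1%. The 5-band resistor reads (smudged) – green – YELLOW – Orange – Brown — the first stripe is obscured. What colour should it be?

red

254000 Ω = 254 × 10^3.
The first band gives digit 2 of the significand, and 2 is red.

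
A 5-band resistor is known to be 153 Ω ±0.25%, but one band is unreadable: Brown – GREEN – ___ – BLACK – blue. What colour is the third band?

153 Ω = 153 × 10^0.
The third band gives digit 3 of the significand, and 3 is orange.

orange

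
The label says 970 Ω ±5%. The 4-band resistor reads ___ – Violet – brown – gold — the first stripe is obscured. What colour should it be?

white

970 Ω = 97 × 10^1.
The first band gives digit 9 of the significand, and 9 is white.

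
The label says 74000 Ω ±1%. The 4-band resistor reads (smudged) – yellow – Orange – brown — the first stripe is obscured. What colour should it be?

violet

74000 Ω = 74 × 10^3.
The first band gives digit 7 of the significand, and 7 is violet.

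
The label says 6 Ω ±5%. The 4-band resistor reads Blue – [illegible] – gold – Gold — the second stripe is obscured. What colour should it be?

6 Ω = 60 × 10^-1.
The second band gives digit 0 of the significand, and 0 is black.

black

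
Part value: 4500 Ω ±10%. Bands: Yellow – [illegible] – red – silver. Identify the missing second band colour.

green

4500 Ω = 45 × 10^2.
The second band gives digit 5 of the significand, and 5 is green.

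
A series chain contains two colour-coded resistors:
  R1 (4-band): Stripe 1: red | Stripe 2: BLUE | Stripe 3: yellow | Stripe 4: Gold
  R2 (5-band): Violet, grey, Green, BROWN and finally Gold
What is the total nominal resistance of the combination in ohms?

R1: red, blue → 26; yellow ×10^4 → 260000 Ω.
R2: violet, grey, green → 785; brown ×10 → 7850 Ω.
Series: 260000 + 7850 = 267850 Ω.

267850 Ω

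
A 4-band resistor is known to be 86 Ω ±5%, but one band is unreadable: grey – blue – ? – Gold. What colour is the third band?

86 Ω = 86 × 10^0.
The third band is the multiplier, 10^0, which is black.

black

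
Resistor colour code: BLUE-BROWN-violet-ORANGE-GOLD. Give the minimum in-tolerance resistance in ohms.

Blue → 6 (first significant figure)
Brown → 1 (second significant figure)
Violet → 7 (third significant figure)
Orange → ×10^3 multiplier
Gold → ±5% tolerance
617 × 1000 = 617000 Ω
Minimum = 617000 × (1 − 5/100) = 586150 Ω.

586150 Ω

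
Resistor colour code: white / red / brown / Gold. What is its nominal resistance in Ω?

920 Ω

White → 9 (first significant figure)
Red → 2 (second significant figure)
Brown → ×10 multiplier
92 × 10 = 920 Ω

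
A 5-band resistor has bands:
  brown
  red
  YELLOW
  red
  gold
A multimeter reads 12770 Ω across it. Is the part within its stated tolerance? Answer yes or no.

Brown → 1 (first significant figure)
Red → 2 (second significant figure)
Yellow → 4 (third significant figure)
Red → ×10^2 multiplier
Gold → ±5% tolerance
124 × 100 = 12400 Ω
Allowed range: 11780 Ω to 13020 Ω.
12770 Ω lies inside that range.

yes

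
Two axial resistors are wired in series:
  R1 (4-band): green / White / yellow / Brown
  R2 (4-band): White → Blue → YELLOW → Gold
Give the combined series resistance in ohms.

R1: green, white → 59; yellow ×10^4 → 590000 Ω.
R2: white, blue → 96; yellow ×10^4 → 960000 Ω.
Series: 590000 + 960000 = 1550000 Ω.

1550000 Ω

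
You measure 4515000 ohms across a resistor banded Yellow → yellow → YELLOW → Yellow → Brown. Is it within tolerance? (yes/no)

Yellow → 4 (first significant figure)
Yellow → 4 (second significant figure)
Yellow → 4 (third significant figure)
Yellow → ×10^4 multiplier
Brown → ±1% tolerance
444 × 10000 = 4440000 Ω
Allowed range: 4395600 Ω to 4484400 Ω.
4515000 ohms lies outside that range.

no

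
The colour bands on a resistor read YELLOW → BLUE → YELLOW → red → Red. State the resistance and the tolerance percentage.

46400 Ω ±2%

Yellow → 4 (first significant figure)
Blue → 6 (second significant figure)
Yellow → 4 (third significant figure)
Red → ×10^2 multiplier
Red → ±2% tolerance
464 × 100 = 46400 Ω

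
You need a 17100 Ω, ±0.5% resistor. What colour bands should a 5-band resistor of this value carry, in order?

brown, violet, brown, red, green

17100 Ω = 171 × 10^2.
1 → brown
7 → violet
1 → brown
Multiplier 10^2 → red.
±0.5% tolerance → green.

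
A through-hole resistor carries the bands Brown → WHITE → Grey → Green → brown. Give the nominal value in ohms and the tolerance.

Brown → 1 (first significant figure)
White → 9 (second significant figure)
Grey → 8 (third significant figure)
Green → ×10^5 multiplier
Brown → ±1% tolerance
198 × 100000 = 19800000 Ω

19800000 Ω ±1%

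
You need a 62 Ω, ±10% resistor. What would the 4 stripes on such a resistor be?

blue, red, black, silver

62 Ω = 62 × 10^0.
6 → blue
2 → red
Multiplier 10^0 → black.
±10% tolerance → silver.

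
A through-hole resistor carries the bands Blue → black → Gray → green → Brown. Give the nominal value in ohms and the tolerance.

Blue → 6 (first significant figure)
Black → 0 (second significant figure)
Grey → 8 (third significant figure)
Green → ×10^5 multiplier
Brown → ±1% tolerance
608 × 100000 = 60800000 Ω

60800000 Ω ±1%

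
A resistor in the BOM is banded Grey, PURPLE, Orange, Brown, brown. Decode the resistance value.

8730 Ω

Grey → 8 (first significant figure)
Violet → 7 (second significant figure)
Orange → 3 (third significant figure)
Brown → ×10 multiplier
873 × 10 = 8730 Ω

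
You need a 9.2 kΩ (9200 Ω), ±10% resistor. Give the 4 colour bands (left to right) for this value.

white, red, red, silver

9200 Ω = 92 × 10^2.
9 → white
2 → red
Multiplier 10^2 → red.
±10% tolerance → silver.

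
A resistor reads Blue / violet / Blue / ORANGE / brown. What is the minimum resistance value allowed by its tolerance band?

669240 Ω

Blue → 6 (first significant figure)
Violet → 7 (second significant figure)
Blue → 6 (third significant figure)
Orange → ×10^3 multiplier
Brown → ±1% tolerance
676 × 1000 = 676000 Ω
Minimum = 676000 × (1 − 1/100) = 669240 Ω.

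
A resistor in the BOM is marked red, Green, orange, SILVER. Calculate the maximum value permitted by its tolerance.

27500 Ω

Red → 2 (first significant figure)
Green → 5 (second significant figure)
Orange → ×10^3 multiplier
Silver → ±10% tolerance
25 × 1000 = 25000 Ω
Maximum = 25000 × (1 + 10/100) = 27500 Ω.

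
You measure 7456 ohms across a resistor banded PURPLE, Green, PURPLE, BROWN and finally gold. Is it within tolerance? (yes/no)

Violet → 7 (first significant figure)
Green → 5 (second significant figure)
Violet → 7 (third significant figure)
Brown → ×10 multiplier
Gold → ±5% tolerance
757 × 10 = 7570 Ω
Allowed range: 7191.5 Ω to 7948.5 Ω.
7456 ohms lies inside that range.

yes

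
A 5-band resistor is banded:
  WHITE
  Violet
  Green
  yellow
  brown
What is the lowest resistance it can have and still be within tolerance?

White → 9 (first significant figure)
Violet → 7 (second significant figure)
Green → 5 (third significant figure)
Yellow → ×10^4 multiplier
Brown → ±1% tolerance
975 × 10000 = 9750000 Ω
Lowest = 9750000 × (1 − 1/100) = 9652500 Ω.

9652500 Ω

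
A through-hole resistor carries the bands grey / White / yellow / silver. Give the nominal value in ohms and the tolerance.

Grey → 8 (first significant figure)
White → 9 (second significant figure)
Yellow → ×10^4 multiplier
Silver → ±10% tolerance
89 × 10000 = 890000 Ω

890000 Ω ±10%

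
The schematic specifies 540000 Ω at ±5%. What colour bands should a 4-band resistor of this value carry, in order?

green, yellow, yellow, gold

540000 Ω = 54 × 10^4.
5 → green
4 → yellow
Multiplier 10^4 → yellow.
±5% tolerance → gold.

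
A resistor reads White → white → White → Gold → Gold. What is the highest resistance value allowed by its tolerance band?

White → 9 (first significant figure)
White → 9 (second significant figure)
White → 9 (third significant figure)
Gold → ×0.1 multiplier
Gold → ±5% tolerance
999 × 0.1 = 99.9 Ω
Highest = 99.9 × (1 + 5/100) = 104.895 Ω.

104.895 Ω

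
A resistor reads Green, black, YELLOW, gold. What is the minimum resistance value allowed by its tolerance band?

475000 Ω

Green → 5 (first significant figure)
Black → 0 (second significant figure)
Yellow → ×10^4 multiplier
Gold → ±5% tolerance
50 × 10000 = 500000 Ω
Minimum = 500000 × (1 − 5/100) = 475000 Ω.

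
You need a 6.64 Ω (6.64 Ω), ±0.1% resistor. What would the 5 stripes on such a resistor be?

blue, blue, yellow, silver, violet

6.64 Ω = 664 × 10^-2.
6 → blue
6 → blue
4 → yellow
Multiplier 10^-2 → silver.
±0.1% tolerance → violet.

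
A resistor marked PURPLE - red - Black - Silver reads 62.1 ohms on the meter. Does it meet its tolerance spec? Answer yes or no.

no

Violet → 7 (first significant figure)
Red → 2 (second significant figure)
Black → ×1 multiplier
Silver → ±10% tolerance
72 × 1 = 72 Ω
Allowed range: 64.8 Ω to 79.2 Ω.
62.1 ohms lies outside that range.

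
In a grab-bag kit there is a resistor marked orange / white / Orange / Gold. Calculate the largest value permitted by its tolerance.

Orange → 3 (first significant figure)
White → 9 (second significant figure)
Orange → ×10^3 multiplier
Gold → ±5% tolerance
39 × 1000 = 39000 Ω
Largest = 39000 × (1 + 5/100) = 40950 Ω.

40950 Ω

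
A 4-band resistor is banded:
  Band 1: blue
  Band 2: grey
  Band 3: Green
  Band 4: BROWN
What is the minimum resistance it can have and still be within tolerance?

Blue → 6 (first significant figure)
Grey → 8 (second significant figure)
Green → ×10^5 multiplier
Brown → ±1% tolerance
68 × 100000 = 6800000 Ω
Minimum = 6800000 × (1 − 1/100) = 6732000 Ω.

6732000 Ω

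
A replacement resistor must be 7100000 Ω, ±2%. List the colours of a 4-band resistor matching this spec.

violet, brown, green, red

7100000 Ω = 71 × 10^5.
7 → violet
1 → brown
Multiplier 10^5 → green.
±2% tolerance → red.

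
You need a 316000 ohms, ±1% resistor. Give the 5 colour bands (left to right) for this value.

orange, brown, blue, orange, brown

316000 Ω = 316 × 10^3.
3 → orange
1 → brown
6 → blue
Multiplier 10^3 → orange.
±1% tolerance → brown.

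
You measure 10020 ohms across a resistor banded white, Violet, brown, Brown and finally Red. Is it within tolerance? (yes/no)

White → 9 (first significant figure)
Violet → 7 (second significant figure)
Brown → 1 (third significant figure)
Brown → ×10 multiplier
Red → ±2% tolerance
971 × 10 = 9710 Ω
Allowed range: 9515.8 Ω to 9904.2 Ω.
10020 ohms lies outside that range.

no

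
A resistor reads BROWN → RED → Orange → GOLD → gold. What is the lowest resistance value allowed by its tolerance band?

Brown → 1 (first significant figure)
Red → 2 (second significant figure)
Orange → 3 (third significant figure)
Gold → ×0.1 multiplier
Gold → ±5% tolerance
123 × 0.1 = 12.3 Ω
Lowest = 12.3 × (1 − 5/100) = 11.685 Ω.

11.685 Ω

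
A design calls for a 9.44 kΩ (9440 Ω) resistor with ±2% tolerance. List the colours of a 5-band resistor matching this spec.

9440 Ω = 944 × 10^1.
9 → white
4 → yellow
4 → yellow
Multiplier 10^1 → brown.
±2% tolerance → red.

white, yellow, yellow, brown, red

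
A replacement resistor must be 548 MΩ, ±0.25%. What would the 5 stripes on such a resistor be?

548000000 Ω = 548 × 10^6.
5 → green
4 → yellow
8 → grey
Multiplier 10^6 → blue.
±0.25% tolerance → blue.

green, yellow, grey, blue, blue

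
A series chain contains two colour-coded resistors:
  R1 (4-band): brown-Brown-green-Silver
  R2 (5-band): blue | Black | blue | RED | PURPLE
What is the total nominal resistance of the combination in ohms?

1160600 Ω

R1: brown, brown → 11; green ×10^5 → 1100000 Ω.
R2: blue, black, blue → 606; red ×10^2 → 60600 Ω.
Series: 1100000 + 60600 = 1160600 Ω.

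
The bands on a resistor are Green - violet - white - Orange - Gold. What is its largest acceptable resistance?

Green → 5 (first significant figure)
Violet → 7 (second significant figure)
White → 9 (third significant figure)
Orange → ×10^3 multiplier
Gold → ±5% tolerance
579 × 1000 = 579000 Ω
Largest = 579000 × (1 + 5/100) = 607950 Ω.

607950 Ω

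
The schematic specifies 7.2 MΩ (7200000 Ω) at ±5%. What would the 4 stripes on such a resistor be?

violet, red, green, gold

7200000 Ω = 72 × 10^5.
7 → violet
2 → red
Multiplier 10^5 → green.
±5% tolerance → gold.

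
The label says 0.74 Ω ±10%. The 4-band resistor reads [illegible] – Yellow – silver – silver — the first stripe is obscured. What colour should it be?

0.74 Ω = 74 × 10^-2.
The first band gives digit 7 of the significand, and 7 is violet.

violet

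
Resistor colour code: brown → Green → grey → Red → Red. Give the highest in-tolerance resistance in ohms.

16116 Ω

Brown → 1 (first significant figure)
Green → 5 (second significant figure)
Grey → 8 (third significant figure)
Red → ×10^2 multiplier
Red → ±2% tolerance
158 × 100 = 15800 Ω
Highest = 15800 × (1 + 2/100) = 16116 Ω.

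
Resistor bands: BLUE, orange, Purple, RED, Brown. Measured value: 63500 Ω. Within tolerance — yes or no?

yes

Blue → 6 (first significant figure)
Orange → 3 (second significant figure)
Violet → 7 (third significant figure)
Red → ×10^2 multiplier
Brown → ±1% tolerance
637 × 100 = 63700 Ω
Allowed range: 63063 Ω to 64337 Ω.
63500 Ω lies inside that range.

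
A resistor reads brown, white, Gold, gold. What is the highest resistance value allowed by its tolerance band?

1.995 Ω

Brown → 1 (first significant figure)
White → 9 (second significant figure)
Gold → ×0.1 multiplier
Gold → ±5% tolerance
19 × 0.1 = 1.9 Ω
Highest = 1.9 × (1 + 5/100) = 1.995 Ω.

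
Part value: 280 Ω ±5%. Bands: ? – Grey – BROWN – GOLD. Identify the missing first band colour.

red

280 Ω = 28 × 10^1.
The first band gives digit 2 of the significand, and 2 is red.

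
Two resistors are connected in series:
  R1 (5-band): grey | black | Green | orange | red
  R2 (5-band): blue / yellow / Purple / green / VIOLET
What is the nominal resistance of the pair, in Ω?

R1: grey, black, green → 805; orange ×10^3 → 805000 Ω.
R2: blue, yellow, violet → 647; green ×10^5 → 64700000 Ω.
Series: 805000 + 64700000 = 65505000 Ω.

65505000 Ω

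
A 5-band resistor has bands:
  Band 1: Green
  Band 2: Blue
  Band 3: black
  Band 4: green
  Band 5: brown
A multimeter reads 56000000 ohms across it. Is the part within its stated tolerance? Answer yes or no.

Green → 5 (first significant figure)
Blue → 6 (second significant figure)
Black → 0 (third significant figure)
Green → ×10^5 multiplier
Brown → ±1% tolerance
560 × 100000 = 56000000 Ω
Allowed range: 55440000 Ω to 56560000 Ω.
56000000 ohms lies inside that range.

yes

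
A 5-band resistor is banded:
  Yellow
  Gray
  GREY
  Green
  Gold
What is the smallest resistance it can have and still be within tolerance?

Yellow → 4 (first significant figure)
Grey → 8 (second significant figure)
Grey → 8 (third significant figure)
Green → ×10^5 multiplier
Gold → ±5% tolerance
488 × 100000 = 48800000 Ω
Smallest = 48800000 × (1 − 5/100) = 46360000 Ω.

46360000 Ω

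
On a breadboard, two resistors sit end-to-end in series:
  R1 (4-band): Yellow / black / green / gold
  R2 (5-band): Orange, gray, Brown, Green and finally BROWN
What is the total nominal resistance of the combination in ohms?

42100000 Ω

R1: yellow, black → 40; green ×10^5 → 4000000 Ω.
R2: orange, grey, brown → 381; green ×10^5 → 38100000 Ω.
Series: 4000000 + 38100000 = 42100000 Ω.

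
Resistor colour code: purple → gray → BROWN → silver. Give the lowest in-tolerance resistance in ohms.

Violet → 7 (first significant figure)
Grey → 8 (second significant figure)
Brown → ×10 multiplier
Silver → ±10% tolerance
78 × 10 = 780 Ω
Lowest = 780 × (1 − 10/100) = 702 Ω.

702 Ω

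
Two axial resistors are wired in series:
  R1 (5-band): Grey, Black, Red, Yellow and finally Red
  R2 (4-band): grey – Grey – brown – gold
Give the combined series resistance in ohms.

8020880 Ω

R1: grey, black, red → 802; yellow ×10^4 → 8020000 Ω.
R2: grey, grey → 88; brown ×10 → 880 Ω.
Series: 8020000 + 880 = 8020880 Ω.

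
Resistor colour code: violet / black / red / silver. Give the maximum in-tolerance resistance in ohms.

7700 Ω

Violet → 7 (first significant figure)
Black → 0 (second significant figure)
Red → ×10^2 multiplier
Silver → ±10% tolerance
70 × 100 = 7000 Ω
Maximum = 7000 × (1 + 10/100) = 7700 Ω.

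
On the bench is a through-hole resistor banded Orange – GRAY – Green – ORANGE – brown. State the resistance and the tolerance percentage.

Orange → 3 (first significant figure)
Grey → 8 (second significant figure)
Green → 5 (third significant figure)
Orange → ×10^3 multiplier
Brown → ±1% tolerance
385 × 1000 = 385000 Ω

385000 Ω ±1%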